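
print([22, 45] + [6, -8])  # [22, 45, 6, -8]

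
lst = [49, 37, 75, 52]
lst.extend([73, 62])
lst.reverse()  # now [62, 73, 52, 75, 37, 49]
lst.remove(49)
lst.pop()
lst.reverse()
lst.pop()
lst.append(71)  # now [75, 52, 73, 71]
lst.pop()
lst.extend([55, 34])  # [75, 52, 73, 55, 34]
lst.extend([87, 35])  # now [75, 52, 73, 55, 34, 87, 35]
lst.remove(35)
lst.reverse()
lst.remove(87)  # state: [34, 55, 73, 52, 75]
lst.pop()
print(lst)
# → [34, 55, 73, 52]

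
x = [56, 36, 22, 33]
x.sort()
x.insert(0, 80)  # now [80, 22, 33, 36, 56]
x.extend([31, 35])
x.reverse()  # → [35, 31, 56, 36, 33, 22, 80]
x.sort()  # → [22, 31, 33, 35, 36, 56, 80]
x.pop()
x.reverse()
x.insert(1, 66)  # [56, 66, 36, 35, 33, 31, 22]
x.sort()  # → [22, 31, 33, 35, 36, 56, 66]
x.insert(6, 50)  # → [22, 31, 33, 35, 36, 56, 50, 66]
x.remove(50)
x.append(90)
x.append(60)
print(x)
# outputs [22, 31, 33, 35, 36, 56, 66, 90, 60]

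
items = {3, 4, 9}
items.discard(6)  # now {3, 4, 9}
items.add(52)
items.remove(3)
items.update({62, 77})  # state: {4, 9, 52, 62, 77}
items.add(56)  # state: {4, 9, 52, 56, 62, 77}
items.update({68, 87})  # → {4, 9, 52, 56, 62, 68, 77, 87}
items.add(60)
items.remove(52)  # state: {4, 9, 56, 60, 62, 68, 77, 87}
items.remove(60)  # {4, 9, 56, 62, 68, 77, 87}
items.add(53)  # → {4, 9, 53, 56, 62, 68, 77, 87}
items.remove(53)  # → {4, 9, 56, 62, 68, 77, 87}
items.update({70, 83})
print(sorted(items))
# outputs [4, 9, 56, 62, 68, 70, 77, 83, 87]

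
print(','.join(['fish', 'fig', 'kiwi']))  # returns fish,fig,kiwi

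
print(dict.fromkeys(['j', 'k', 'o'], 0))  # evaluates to {'j': 0, 'k': 0, 'o': 0}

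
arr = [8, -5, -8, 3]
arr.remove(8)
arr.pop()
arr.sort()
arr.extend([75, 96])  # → [-8, -5, 75, 96]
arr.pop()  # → 96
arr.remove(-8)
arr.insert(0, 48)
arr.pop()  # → 75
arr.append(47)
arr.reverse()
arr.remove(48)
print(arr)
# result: [47, -5]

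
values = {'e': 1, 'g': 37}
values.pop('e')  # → 1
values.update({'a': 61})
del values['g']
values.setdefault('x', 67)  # 67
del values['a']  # {'x': 67}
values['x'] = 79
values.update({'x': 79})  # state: {'x': 79}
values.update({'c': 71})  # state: {'x': 79, 'c': 71}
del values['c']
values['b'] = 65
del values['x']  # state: {'b': 65}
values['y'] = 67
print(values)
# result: {'b': 65, 'y': 67}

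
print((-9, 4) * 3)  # (-9, 4, -9, 4, -9, 4)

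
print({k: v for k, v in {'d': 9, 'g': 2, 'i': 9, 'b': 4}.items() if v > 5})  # {'d': 9, 'i': 9}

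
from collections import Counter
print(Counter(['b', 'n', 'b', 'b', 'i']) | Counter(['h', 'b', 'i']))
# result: Counter({'b': 3, 'n': 1, 'i': 1, 'h': 1})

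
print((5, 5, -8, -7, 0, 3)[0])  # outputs 5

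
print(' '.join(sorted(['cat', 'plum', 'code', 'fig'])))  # cat code fig plum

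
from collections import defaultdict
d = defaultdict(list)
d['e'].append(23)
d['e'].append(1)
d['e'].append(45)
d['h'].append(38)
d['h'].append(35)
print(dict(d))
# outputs {'e': [23, 1, 45], 'h': [38, 35]}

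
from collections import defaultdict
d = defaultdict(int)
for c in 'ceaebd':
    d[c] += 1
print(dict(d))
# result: {'c': 1, 'e': 2, 'a': 1, 'b': 1, 'd': 1}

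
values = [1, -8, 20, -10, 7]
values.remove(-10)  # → [1, -8, 20, 7]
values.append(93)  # [1, -8, 20, 7, 93]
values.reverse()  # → [93, 7, 20, -8, 1]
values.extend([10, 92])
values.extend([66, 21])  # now [93, 7, 20, -8, 1, 10, 92, 66, 21]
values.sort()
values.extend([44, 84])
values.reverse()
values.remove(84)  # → [44, 93, 92, 66, 21, 20, 10, 7, 1, -8]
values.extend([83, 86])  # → [44, 93, 92, 66, 21, 20, 10, 7, 1, -8, 83, 86]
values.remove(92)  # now [44, 93, 66, 21, 20, 10, 7, 1, -8, 83, 86]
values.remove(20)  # [44, 93, 66, 21, 10, 7, 1, -8, 83, 86]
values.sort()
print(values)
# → [-8, 1, 7, 10, 21, 44, 66, 83, 86, 93]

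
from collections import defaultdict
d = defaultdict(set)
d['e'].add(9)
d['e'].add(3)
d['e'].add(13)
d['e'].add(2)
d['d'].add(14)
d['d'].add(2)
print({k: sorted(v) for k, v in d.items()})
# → {'e': [2, 3, 9, 13], 'd': [2, 14]}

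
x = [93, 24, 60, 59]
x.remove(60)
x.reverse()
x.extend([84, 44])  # [59, 24, 93, 84, 44]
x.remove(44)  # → [59, 24, 93, 84]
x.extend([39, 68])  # [59, 24, 93, 84, 39, 68]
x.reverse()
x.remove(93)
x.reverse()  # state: [59, 24, 84, 39, 68]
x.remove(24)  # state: [59, 84, 39, 68]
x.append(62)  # [59, 84, 39, 68, 62]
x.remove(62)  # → [59, 84, 39, 68]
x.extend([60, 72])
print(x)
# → [59, 84, 39, 68, 60, 72]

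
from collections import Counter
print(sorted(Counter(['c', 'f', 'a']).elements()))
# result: ['a', 'c', 'f']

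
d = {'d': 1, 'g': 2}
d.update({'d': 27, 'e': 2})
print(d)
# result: {'d': 27, 'g': 2, 'e': 2}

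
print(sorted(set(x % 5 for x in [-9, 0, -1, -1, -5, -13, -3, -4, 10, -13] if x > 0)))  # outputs [0]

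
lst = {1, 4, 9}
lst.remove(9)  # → {1, 4}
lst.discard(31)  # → {1, 4}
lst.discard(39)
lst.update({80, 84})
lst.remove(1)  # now {4, 80, 84}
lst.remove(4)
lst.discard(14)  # {80, 84}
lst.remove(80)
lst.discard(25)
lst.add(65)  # {65, 84}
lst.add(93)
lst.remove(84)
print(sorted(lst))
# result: [65, 93]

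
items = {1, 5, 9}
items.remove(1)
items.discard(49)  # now {5, 9}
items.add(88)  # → {5, 9, 88}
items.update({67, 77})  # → {5, 9, 67, 77, 88}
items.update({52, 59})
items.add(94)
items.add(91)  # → {5, 9, 52, 59, 67, 77, 88, 91, 94}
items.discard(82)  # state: {5, 9, 52, 59, 67, 77, 88, 91, 94}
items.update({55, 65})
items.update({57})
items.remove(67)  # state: {5, 9, 52, 55, 57, 59, 65, 77, 88, 91, 94}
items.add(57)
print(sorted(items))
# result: [5, 9, 52, 55, 57, 59, 65, 77, 88, 91, 94]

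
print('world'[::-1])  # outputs dlrow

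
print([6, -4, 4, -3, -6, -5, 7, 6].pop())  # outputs 6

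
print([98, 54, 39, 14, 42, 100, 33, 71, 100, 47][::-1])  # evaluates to [47, 100, 71, 33, 100, 42, 14, 39, 54, 98]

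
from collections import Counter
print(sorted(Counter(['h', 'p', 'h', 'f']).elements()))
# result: ['f', 'h', 'h', 'p']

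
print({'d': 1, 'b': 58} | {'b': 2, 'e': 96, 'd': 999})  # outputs {'d': 999, 'b': 2, 'e': 96}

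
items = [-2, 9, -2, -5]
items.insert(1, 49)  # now [-2, 49, 9, -2, -5]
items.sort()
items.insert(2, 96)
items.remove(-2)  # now [-5, 96, -2, 9, 49]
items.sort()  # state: [-5, -2, 9, 49, 96]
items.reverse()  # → [96, 49, 9, -2, -5]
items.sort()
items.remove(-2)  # [-5, 9, 49, 96]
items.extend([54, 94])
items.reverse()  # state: [94, 54, 96, 49, 9, -5]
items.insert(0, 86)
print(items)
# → [86, 94, 54, 96, 49, 9, -5]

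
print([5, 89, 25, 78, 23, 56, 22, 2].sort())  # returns None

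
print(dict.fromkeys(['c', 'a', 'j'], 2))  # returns {'c': 2, 'a': 2, 'j': 2}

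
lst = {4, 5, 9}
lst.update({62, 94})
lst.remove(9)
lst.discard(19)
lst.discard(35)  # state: {4, 5, 62, 94}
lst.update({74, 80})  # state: {4, 5, 62, 74, 80, 94}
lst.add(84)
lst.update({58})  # {4, 5, 58, 62, 74, 80, 84, 94}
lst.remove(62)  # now {4, 5, 58, 74, 80, 84, 94}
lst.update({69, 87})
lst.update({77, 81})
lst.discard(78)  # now {4, 5, 58, 69, 74, 77, 80, 81, 84, 87, 94}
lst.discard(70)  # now {4, 5, 58, 69, 74, 77, 80, 81, 84, 87, 94}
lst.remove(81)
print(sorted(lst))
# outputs [4, 5, 58, 69, 74, 77, 80, 84, 87, 94]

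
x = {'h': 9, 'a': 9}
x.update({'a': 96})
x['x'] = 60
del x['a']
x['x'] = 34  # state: {'h': 9, 'x': 34}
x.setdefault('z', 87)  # 87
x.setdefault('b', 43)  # 43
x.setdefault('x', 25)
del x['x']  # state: {'h': 9, 'z': 87, 'b': 43}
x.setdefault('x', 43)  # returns 43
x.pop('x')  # 43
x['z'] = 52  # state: {'h': 9, 'z': 52, 'b': 43}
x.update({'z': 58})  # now {'h': 9, 'z': 58, 'b': 43}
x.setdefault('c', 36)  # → 36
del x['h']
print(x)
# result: {'z': 58, 'b': 43, 'c': 36}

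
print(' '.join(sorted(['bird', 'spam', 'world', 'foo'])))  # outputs bird foo spam world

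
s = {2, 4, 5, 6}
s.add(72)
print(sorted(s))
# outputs [2, 4, 5, 6, 72]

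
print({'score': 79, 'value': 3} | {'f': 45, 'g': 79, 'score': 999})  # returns {'score': 999, 'value': 3, 'f': 45, 'g': 79}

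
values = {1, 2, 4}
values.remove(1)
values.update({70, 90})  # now {2, 4, 70, 90}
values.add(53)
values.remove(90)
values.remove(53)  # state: {2, 4, 70}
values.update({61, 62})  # {2, 4, 61, 62, 70}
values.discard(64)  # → {2, 4, 61, 62, 70}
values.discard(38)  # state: {2, 4, 61, 62, 70}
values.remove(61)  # {2, 4, 62, 70}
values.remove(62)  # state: {2, 4, 70}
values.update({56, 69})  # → {2, 4, 56, 69, 70}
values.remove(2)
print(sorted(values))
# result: [4, 56, 69, 70]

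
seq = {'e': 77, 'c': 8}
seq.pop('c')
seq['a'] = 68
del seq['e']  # {'a': 68}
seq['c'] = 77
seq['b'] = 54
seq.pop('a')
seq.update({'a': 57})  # {'c': 77, 'b': 54, 'a': 57}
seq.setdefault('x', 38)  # 38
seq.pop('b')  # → 54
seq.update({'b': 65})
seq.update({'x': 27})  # {'c': 77, 'a': 57, 'x': 27, 'b': 65}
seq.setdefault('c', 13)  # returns 77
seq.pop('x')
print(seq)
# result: {'c': 77, 'a': 57, 'b': 65}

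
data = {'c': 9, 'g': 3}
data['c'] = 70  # {'c': 70, 'g': 3}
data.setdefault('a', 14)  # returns 14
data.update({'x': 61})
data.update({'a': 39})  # {'c': 70, 'g': 3, 'a': 39, 'x': 61}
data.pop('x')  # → 61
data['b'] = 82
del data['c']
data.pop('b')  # 82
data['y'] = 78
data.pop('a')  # 39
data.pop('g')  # 3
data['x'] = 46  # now {'y': 78, 'x': 46}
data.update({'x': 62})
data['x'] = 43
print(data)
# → {'y': 78, 'x': 43}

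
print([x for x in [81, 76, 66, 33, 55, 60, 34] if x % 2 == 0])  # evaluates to [76, 66, 60, 34]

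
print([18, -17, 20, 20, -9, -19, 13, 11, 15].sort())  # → None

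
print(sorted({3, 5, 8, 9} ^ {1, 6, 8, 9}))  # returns [1, 3, 5, 6]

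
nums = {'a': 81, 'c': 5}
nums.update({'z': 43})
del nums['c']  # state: {'a': 81, 'z': 43}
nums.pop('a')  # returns 81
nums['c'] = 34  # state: {'z': 43, 'c': 34}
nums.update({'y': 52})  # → {'z': 43, 'c': 34, 'y': 52}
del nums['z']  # {'c': 34, 'y': 52}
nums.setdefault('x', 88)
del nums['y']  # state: {'c': 34, 'x': 88}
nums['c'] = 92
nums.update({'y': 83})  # {'c': 92, 'x': 88, 'y': 83}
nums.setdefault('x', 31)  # 88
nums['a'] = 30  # {'c': 92, 'x': 88, 'y': 83, 'a': 30}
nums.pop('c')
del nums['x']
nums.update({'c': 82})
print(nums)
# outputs {'y': 83, 'a': 30, 'c': 82}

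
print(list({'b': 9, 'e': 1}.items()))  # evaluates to [('b', 9), ('e', 1)]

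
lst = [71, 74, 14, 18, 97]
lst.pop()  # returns 97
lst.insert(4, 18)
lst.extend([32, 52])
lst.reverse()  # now [52, 32, 18, 18, 14, 74, 71]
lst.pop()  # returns 71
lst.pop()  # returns 74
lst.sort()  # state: [14, 18, 18, 32, 52]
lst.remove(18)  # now [14, 18, 32, 52]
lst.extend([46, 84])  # [14, 18, 32, 52, 46, 84]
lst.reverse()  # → [84, 46, 52, 32, 18, 14]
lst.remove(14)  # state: [84, 46, 52, 32, 18]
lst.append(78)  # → [84, 46, 52, 32, 18, 78]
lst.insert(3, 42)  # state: [84, 46, 52, 42, 32, 18, 78]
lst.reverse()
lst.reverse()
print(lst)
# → [84, 46, 52, 42, 32, 18, 78]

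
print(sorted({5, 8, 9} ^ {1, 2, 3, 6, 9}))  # [1, 2, 3, 5, 6, 8]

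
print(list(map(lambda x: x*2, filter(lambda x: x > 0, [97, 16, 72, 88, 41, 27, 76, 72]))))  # [194, 32, 144, 176, 82, 54, 152, 144]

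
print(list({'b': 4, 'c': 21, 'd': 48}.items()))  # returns [('b', 4), ('c', 21), ('d', 48)]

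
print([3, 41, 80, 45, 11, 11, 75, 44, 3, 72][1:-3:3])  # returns [41, 11]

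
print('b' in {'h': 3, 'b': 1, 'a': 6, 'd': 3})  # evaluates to True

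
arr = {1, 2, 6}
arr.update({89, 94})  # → {1, 2, 6, 89, 94}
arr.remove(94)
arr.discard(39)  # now {1, 2, 6, 89}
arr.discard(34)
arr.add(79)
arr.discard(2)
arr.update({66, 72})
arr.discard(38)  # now {1, 6, 66, 72, 79, 89}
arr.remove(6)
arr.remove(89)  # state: {1, 66, 72, 79}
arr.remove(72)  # {1, 66, 79}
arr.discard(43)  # {1, 66, 79}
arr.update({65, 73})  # {1, 65, 66, 73, 79}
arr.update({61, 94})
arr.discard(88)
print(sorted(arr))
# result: [1, 61, 65, 66, 73, 79, 94]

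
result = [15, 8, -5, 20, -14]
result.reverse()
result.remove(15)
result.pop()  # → 8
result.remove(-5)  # [-14, 20]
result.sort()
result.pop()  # 20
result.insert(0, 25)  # [25, -14]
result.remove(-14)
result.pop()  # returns 25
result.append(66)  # [66]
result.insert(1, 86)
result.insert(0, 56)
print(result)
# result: [56, 66, 86]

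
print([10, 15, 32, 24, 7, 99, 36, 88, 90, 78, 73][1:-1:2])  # [15, 24, 99, 88, 78]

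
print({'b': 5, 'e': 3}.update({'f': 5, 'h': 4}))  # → None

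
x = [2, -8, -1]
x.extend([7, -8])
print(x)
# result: [2, -8, -1, 7, -8]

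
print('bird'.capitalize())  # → Bird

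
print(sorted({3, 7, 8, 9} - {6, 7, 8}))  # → [3, 9]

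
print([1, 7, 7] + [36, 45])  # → [1, 7, 7, 36, 45]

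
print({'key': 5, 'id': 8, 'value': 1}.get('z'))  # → None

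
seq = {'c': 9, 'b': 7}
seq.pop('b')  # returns 7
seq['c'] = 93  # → {'c': 93}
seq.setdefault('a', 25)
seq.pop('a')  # 25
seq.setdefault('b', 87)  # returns 87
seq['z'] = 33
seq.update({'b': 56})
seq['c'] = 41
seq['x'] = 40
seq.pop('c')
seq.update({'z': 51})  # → {'b': 56, 'z': 51, 'x': 40}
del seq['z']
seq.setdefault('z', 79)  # 79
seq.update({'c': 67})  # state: {'b': 56, 'x': 40, 'z': 79, 'c': 67}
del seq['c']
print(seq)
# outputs {'b': 56, 'x': 40, 'z': 79}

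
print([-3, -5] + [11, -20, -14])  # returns [-3, -5, 11, -20, -14]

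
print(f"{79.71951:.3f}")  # 79.720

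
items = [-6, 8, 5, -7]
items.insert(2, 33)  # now [-6, 8, 33, 5, -7]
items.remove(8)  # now [-6, 33, 5, -7]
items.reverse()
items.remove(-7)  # [5, 33, -6]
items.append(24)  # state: [5, 33, -6, 24]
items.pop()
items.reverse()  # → [-6, 33, 5]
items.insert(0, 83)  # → [83, -6, 33, 5]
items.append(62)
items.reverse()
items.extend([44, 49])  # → [62, 5, 33, -6, 83, 44, 49]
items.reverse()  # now [49, 44, 83, -6, 33, 5, 62]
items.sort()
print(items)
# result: [-6, 5, 33, 44, 49, 62, 83]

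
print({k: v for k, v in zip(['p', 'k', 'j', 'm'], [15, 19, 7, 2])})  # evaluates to {'p': 15, 'k': 19, 'j': 7, 'm': 2}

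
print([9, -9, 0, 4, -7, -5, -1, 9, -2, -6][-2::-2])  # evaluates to [-2, -1, -7, 0, 9]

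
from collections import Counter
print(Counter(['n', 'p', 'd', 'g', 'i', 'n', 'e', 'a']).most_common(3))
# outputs [('n', 2), ('p', 1), ('d', 1)]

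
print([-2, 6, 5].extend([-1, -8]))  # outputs None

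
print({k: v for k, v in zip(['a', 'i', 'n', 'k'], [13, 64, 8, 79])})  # {'a': 13, 'i': 64, 'n': 8, 'k': 79}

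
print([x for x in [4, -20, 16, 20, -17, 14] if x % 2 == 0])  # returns [4, -20, 16, 20, 14]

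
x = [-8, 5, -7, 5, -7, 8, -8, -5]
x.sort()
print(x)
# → [-8, -8, -7, -7, -5, 5, 5, 8]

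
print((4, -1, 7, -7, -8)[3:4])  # (-7,)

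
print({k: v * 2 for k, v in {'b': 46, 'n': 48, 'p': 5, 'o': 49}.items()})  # {'b': 92, 'n': 96, 'p': 10, 'o': 98}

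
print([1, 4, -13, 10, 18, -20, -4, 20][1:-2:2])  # [4, 10, -20]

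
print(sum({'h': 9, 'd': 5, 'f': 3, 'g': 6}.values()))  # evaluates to 23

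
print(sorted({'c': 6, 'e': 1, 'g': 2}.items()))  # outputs [('c', 6), ('e', 1), ('g', 2)]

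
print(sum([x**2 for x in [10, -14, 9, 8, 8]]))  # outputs 505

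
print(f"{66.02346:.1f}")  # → 66.0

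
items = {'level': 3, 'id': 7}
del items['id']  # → {'level': 3}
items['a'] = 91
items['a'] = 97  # {'level': 3, 'a': 97}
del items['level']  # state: {'a': 97}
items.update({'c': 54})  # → {'a': 97, 'c': 54}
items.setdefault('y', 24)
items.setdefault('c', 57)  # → 54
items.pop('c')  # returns 54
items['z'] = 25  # {'a': 97, 'y': 24, 'z': 25}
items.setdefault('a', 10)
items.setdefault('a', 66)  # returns 97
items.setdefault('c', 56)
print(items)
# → {'a': 97, 'y': 24, 'z': 25, 'c': 56}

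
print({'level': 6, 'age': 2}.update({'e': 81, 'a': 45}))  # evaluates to None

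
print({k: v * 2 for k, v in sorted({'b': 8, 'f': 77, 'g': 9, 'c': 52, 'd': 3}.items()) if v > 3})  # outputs {'b': 16, 'c': 104, 'f': 154, 'g': 18}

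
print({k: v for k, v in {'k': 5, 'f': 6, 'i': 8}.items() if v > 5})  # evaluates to {'f': 6, 'i': 8}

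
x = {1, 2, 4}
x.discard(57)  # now {1, 2, 4}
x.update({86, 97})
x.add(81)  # {1, 2, 4, 81, 86, 97}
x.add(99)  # {1, 2, 4, 81, 86, 97, 99}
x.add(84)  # {1, 2, 4, 81, 84, 86, 97, 99}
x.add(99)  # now {1, 2, 4, 81, 84, 86, 97, 99}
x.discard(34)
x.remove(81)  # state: {1, 2, 4, 84, 86, 97, 99}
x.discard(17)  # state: {1, 2, 4, 84, 86, 97, 99}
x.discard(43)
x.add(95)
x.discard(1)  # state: {2, 4, 84, 86, 95, 97, 99}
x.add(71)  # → {2, 4, 71, 84, 86, 95, 97, 99}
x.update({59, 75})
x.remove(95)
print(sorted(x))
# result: [2, 4, 59, 71, 75, 84, 86, 97, 99]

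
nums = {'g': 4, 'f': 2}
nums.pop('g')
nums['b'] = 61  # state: {'f': 2, 'b': 61}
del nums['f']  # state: {'b': 61}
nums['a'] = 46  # {'b': 61, 'a': 46}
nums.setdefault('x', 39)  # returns 39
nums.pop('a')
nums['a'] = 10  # {'b': 61, 'x': 39, 'a': 10}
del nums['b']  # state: {'x': 39, 'a': 10}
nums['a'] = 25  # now {'x': 39, 'a': 25}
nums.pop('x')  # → 39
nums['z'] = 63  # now {'a': 25, 'z': 63}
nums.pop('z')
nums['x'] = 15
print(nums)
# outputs {'a': 25, 'x': 15}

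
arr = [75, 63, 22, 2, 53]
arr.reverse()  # [53, 2, 22, 63, 75]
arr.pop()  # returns 75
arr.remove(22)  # [53, 2, 63]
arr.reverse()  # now [63, 2, 53]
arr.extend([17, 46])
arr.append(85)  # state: [63, 2, 53, 17, 46, 85]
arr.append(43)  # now [63, 2, 53, 17, 46, 85, 43]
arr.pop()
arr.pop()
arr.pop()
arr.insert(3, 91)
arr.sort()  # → [2, 17, 53, 63, 91]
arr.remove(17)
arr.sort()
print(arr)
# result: [2, 53, 63, 91]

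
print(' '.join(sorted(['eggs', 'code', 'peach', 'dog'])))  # code dog eggs peach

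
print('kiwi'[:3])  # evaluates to kiw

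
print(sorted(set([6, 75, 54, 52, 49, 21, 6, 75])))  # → [6, 21, 49, 52, 54, 75]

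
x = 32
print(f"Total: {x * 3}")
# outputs Total: 96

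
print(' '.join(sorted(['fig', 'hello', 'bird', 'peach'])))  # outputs bird fig hello peach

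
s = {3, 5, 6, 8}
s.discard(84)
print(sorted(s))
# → [3, 5, 6, 8]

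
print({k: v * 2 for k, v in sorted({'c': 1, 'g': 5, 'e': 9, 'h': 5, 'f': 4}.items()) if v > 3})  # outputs {'e': 18, 'f': 8, 'g': 10, 'h': 10}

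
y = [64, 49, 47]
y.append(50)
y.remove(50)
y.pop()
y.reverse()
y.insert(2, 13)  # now [49, 64, 13]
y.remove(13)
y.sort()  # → [49, 64]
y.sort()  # [49, 64]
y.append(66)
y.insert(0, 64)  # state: [64, 49, 64, 66]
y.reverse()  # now [66, 64, 49, 64]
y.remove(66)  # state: [64, 49, 64]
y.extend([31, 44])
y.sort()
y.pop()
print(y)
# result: [31, 44, 49, 64]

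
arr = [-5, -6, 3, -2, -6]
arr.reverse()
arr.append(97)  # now [-6, -2, 3, -6, -5, 97]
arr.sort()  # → [-6, -6, -5, -2, 3, 97]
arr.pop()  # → 97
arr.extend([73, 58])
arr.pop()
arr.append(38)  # [-6, -6, -5, -2, 3, 73, 38]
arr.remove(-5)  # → [-6, -6, -2, 3, 73, 38]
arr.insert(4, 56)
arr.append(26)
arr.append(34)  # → [-6, -6, -2, 3, 56, 73, 38, 26, 34]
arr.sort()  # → [-6, -6, -2, 3, 26, 34, 38, 56, 73]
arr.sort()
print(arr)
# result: [-6, -6, -2, 3, 26, 34, 38, 56, 73]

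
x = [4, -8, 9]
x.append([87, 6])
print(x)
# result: [4, -8, 9, [87, 6]]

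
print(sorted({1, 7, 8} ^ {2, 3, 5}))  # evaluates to [1, 2, 3, 5, 7, 8]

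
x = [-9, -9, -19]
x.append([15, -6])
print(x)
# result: [-9, -9, -19, [15, -6]]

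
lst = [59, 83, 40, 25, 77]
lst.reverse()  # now [77, 25, 40, 83, 59]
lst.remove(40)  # [77, 25, 83, 59]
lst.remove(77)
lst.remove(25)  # [83, 59]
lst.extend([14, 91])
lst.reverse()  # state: [91, 14, 59, 83]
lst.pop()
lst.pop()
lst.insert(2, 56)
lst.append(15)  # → [91, 14, 56, 15]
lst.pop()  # 15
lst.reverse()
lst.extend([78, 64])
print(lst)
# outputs [56, 14, 91, 78, 64]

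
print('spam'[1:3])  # pa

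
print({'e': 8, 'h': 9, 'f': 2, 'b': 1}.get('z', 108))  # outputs 108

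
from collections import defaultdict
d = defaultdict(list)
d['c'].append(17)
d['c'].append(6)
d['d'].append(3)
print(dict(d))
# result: {'c': [17, 6], 'd': [3]}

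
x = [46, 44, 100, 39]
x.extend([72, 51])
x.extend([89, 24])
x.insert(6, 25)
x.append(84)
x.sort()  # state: [24, 25, 39, 44, 46, 51, 72, 84, 89, 100]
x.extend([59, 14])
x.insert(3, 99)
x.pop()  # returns 14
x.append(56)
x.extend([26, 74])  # [24, 25, 39, 99, 44, 46, 51, 72, 84, 89, 100, 59, 56, 26, 74]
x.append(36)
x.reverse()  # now [36, 74, 26, 56, 59, 100, 89, 84, 72, 51, 46, 44, 99, 39, 25, 24]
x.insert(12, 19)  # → [36, 74, 26, 56, 59, 100, 89, 84, 72, 51, 46, 44, 19, 99, 39, 25, 24]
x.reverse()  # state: [24, 25, 39, 99, 19, 44, 46, 51, 72, 84, 89, 100, 59, 56, 26, 74, 36]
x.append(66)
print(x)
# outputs [24, 25, 39, 99, 19, 44, 46, 51, 72, 84, 89, 100, 59, 56, 26, 74, 36, 66]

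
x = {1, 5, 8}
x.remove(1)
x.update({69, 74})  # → {5, 8, 69, 74}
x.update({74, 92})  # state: {5, 8, 69, 74, 92}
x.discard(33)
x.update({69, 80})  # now {5, 8, 69, 74, 80, 92}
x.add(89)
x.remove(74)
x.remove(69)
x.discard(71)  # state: {5, 8, 80, 89, 92}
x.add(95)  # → {5, 8, 80, 89, 92, 95}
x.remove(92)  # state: {5, 8, 80, 89, 95}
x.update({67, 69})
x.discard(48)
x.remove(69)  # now {5, 8, 67, 80, 89, 95}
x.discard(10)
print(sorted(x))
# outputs [5, 8, 67, 80, 89, 95]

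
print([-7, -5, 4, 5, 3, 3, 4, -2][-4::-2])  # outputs [3, 4, -7]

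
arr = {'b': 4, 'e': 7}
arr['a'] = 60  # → {'b': 4, 'e': 7, 'a': 60}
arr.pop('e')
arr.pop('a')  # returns 60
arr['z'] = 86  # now {'b': 4, 'z': 86}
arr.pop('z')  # 86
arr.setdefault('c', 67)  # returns 67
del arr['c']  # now {'b': 4}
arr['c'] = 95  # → {'b': 4, 'c': 95}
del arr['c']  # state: {'b': 4}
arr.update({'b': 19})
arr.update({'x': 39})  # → {'b': 19, 'x': 39}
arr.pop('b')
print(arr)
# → {'x': 39}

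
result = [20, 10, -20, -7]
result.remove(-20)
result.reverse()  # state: [-7, 10, 20]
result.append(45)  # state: [-7, 10, 20, 45]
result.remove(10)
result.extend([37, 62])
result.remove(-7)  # [20, 45, 37, 62]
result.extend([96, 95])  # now [20, 45, 37, 62, 96, 95]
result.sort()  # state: [20, 37, 45, 62, 95, 96]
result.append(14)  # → [20, 37, 45, 62, 95, 96, 14]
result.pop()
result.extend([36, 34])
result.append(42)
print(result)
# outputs [20, 37, 45, 62, 95, 96, 36, 34, 42]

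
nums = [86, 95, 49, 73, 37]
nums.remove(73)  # [86, 95, 49, 37]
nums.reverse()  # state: [37, 49, 95, 86]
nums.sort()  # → [37, 49, 86, 95]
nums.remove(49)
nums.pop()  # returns 95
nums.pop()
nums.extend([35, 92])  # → [37, 35, 92]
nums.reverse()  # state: [92, 35, 37]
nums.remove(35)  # [92, 37]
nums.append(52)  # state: [92, 37, 52]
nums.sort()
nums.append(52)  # [37, 52, 92, 52]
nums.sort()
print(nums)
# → [37, 52, 52, 92]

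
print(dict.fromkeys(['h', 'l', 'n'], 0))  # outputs {'h': 0, 'l': 0, 'n': 0}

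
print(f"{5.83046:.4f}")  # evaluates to 5.8305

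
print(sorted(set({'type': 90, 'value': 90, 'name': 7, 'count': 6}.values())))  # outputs [6, 7, 90]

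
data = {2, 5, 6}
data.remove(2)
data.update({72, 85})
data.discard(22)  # {5, 6, 72, 85}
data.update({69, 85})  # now {5, 6, 69, 72, 85}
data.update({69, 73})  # {5, 6, 69, 72, 73, 85}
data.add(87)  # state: {5, 6, 69, 72, 73, 85, 87}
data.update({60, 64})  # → {5, 6, 60, 64, 69, 72, 73, 85, 87}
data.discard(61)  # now {5, 6, 60, 64, 69, 72, 73, 85, 87}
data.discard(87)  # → {5, 6, 60, 64, 69, 72, 73, 85}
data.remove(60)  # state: {5, 6, 64, 69, 72, 73, 85}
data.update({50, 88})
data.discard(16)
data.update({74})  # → {5, 6, 50, 64, 69, 72, 73, 74, 85, 88}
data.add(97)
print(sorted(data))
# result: [5, 6, 50, 64, 69, 72, 73, 74, 85, 88, 97]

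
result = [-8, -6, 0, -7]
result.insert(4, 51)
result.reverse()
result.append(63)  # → [51, -7, 0, -6, -8, 63]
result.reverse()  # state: [63, -8, -6, 0, -7, 51]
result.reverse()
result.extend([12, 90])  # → [51, -7, 0, -6, -8, 63, 12, 90]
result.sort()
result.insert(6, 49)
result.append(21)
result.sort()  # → [-8, -7, -6, 0, 12, 21, 49, 51, 63, 90]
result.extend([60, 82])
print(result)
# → [-8, -7, -6, 0, 12, 21, 49, 51, 63, 90, 60, 82]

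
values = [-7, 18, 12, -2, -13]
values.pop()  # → -13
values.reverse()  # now [-2, 12, 18, -7]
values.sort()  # [-7, -2, 12, 18]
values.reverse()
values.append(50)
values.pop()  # 50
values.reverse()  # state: [-7, -2, 12, 18]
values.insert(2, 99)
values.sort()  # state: [-7, -2, 12, 18, 99]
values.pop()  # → 99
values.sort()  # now [-7, -2, 12, 18]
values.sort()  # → [-7, -2, 12, 18]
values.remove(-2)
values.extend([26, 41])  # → [-7, 12, 18, 26, 41]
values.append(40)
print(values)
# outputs [-7, 12, 18, 26, 41, 40]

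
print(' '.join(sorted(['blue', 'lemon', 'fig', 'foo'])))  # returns blue fig foo lemon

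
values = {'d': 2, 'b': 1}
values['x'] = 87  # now {'d': 2, 'b': 1, 'x': 87}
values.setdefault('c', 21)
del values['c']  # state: {'d': 2, 'b': 1, 'x': 87}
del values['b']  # {'d': 2, 'x': 87}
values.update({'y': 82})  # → {'d': 2, 'x': 87, 'y': 82}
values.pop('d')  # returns 2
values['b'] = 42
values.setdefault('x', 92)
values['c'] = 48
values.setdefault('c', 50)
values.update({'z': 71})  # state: {'x': 87, 'y': 82, 'b': 42, 'c': 48, 'z': 71}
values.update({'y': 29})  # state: {'x': 87, 'y': 29, 'b': 42, 'c': 48, 'z': 71}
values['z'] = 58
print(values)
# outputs {'x': 87, 'y': 29, 'b': 42, 'c': 48, 'z': 58}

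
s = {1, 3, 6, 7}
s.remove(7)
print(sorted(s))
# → [1, 3, 6]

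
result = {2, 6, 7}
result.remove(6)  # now {2, 7}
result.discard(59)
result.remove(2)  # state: {7}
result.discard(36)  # {7}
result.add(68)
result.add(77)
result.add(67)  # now {7, 67, 68, 77}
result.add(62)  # {7, 62, 67, 68, 77}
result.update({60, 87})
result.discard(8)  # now {7, 60, 62, 67, 68, 77, 87}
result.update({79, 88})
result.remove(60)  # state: {7, 62, 67, 68, 77, 79, 87, 88}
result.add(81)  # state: {7, 62, 67, 68, 77, 79, 81, 87, 88}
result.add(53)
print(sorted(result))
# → [7, 53, 62, 67, 68, 77, 79, 81, 87, 88]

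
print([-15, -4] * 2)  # [-15, -4, -15, -4]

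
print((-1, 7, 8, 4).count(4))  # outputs 1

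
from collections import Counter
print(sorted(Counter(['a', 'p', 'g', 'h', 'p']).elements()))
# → ['a', 'g', 'h', 'p', 'p']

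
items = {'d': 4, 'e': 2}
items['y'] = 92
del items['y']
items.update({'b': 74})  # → {'d': 4, 'e': 2, 'b': 74}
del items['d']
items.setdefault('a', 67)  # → 67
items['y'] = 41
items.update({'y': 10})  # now {'e': 2, 'b': 74, 'a': 67, 'y': 10}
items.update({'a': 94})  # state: {'e': 2, 'b': 74, 'a': 94, 'y': 10}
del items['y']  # {'e': 2, 'b': 74, 'a': 94}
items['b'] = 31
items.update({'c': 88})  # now {'e': 2, 'b': 31, 'a': 94, 'c': 88}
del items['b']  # {'e': 2, 'a': 94, 'c': 88}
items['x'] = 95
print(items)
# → {'e': 2, 'a': 94, 'c': 88, 'x': 95}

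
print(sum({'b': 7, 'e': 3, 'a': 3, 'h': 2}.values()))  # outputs 15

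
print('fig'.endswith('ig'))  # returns True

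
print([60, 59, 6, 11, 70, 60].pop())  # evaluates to 60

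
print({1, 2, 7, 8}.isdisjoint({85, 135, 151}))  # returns True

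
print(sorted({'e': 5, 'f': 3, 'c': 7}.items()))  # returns [('c', 7), ('e', 5), ('f', 3)]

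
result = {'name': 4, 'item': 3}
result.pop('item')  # 3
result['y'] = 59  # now {'name': 4, 'y': 59}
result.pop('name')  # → 4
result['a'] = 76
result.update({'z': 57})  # {'y': 59, 'a': 76, 'z': 57}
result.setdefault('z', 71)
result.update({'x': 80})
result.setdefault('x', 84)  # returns 80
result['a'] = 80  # {'y': 59, 'a': 80, 'z': 57, 'x': 80}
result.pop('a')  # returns 80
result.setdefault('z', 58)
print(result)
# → {'y': 59, 'z': 57, 'x': 80}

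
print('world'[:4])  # worl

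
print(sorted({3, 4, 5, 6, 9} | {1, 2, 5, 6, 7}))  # [1, 2, 3, 4, 5, 6, 7, 9]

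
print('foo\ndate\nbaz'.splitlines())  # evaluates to ['foo', 'date', 'baz']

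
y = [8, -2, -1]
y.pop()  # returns -1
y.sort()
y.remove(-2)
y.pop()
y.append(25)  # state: [25]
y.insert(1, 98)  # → [25, 98]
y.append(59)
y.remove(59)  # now [25, 98]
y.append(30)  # [25, 98, 30]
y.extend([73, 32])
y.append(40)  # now [25, 98, 30, 73, 32, 40]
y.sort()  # [25, 30, 32, 40, 73, 98]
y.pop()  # 98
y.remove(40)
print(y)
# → [25, 30, 32, 73]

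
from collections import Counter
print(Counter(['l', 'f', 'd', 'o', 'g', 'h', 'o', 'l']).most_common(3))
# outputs [('l', 2), ('o', 2), ('f', 1)]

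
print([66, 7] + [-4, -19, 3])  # [66, 7, -4, -19, 3]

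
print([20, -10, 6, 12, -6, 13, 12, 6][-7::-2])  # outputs [-10]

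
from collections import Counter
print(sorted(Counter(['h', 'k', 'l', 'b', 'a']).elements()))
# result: ['a', 'b', 'h', 'k', 'l']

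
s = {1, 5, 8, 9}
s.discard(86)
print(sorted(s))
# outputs [1, 5, 8, 9]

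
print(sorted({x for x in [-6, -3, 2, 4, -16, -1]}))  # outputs [-16, -6, -3, -1, 2, 4]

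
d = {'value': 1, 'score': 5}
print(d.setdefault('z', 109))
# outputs 109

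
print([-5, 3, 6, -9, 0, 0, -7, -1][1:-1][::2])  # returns [3, -9, 0]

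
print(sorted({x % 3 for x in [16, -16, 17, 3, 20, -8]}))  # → [0, 1, 2]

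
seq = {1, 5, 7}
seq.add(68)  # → {1, 5, 7, 68}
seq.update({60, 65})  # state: {1, 5, 7, 60, 65, 68}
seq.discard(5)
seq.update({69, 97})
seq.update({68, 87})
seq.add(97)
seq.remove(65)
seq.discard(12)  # {1, 7, 60, 68, 69, 87, 97}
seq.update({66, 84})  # {1, 7, 60, 66, 68, 69, 84, 87, 97}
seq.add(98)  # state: {1, 7, 60, 66, 68, 69, 84, 87, 97, 98}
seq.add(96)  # {1, 7, 60, 66, 68, 69, 84, 87, 96, 97, 98}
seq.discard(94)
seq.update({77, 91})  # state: {1, 7, 60, 66, 68, 69, 77, 84, 87, 91, 96, 97, 98}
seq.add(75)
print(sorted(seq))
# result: [1, 7, 60, 66, 68, 69, 75, 77, 84, 87, 91, 96, 97, 98]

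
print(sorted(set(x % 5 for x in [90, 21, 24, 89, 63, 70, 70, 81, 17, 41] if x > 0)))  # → [0, 1, 2, 3, 4]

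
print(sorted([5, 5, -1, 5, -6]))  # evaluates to [-6, -1, 5, 5, 5]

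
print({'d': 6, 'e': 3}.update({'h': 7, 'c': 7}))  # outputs None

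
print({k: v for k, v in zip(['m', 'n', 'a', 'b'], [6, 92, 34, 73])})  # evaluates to {'m': 6, 'n': 92, 'a': 34, 'b': 73}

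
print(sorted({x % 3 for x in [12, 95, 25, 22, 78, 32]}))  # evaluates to [0, 1, 2]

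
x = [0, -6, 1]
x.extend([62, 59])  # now [0, -6, 1, 62, 59]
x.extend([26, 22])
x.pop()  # 22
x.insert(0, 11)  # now [11, 0, -6, 1, 62, 59, 26]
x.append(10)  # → [11, 0, -6, 1, 62, 59, 26, 10]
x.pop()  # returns 10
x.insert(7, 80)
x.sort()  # [-6, 0, 1, 11, 26, 59, 62, 80]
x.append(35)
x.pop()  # 35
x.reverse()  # [80, 62, 59, 26, 11, 1, 0, -6]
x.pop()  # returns -6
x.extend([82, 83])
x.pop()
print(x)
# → [80, 62, 59, 26, 11, 1, 0, 82]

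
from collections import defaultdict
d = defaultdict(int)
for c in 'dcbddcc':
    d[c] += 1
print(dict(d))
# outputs {'d': 3, 'c': 3, 'b': 1}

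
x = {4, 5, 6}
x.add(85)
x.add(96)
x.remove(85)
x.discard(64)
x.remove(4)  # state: {5, 6, 96}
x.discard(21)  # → {5, 6, 96}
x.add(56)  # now {5, 6, 56, 96}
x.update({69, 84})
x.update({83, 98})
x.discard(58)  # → {5, 6, 56, 69, 83, 84, 96, 98}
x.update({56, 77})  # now {5, 6, 56, 69, 77, 83, 84, 96, 98}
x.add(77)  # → {5, 6, 56, 69, 77, 83, 84, 96, 98}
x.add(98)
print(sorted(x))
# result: [5, 6, 56, 69, 77, 83, 84, 96, 98]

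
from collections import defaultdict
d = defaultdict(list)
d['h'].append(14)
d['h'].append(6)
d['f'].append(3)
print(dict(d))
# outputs {'h': [14, 6], 'f': [3]}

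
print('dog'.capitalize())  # Dog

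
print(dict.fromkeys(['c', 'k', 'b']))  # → {'c': None, 'k': None, 'b': None}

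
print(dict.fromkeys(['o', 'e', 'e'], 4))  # {'o': 4, 'e': 4}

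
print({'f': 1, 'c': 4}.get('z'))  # None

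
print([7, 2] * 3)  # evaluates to [7, 2, 7, 2, 7, 2]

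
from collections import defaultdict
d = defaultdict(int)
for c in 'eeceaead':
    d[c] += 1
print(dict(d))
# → {'e': 4, 'c': 1, 'a': 2, 'd': 1}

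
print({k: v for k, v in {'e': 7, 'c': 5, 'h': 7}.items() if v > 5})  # {'e': 7, 'h': 7}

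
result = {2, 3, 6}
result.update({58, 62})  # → {2, 3, 6, 58, 62}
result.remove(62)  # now {2, 3, 6, 58}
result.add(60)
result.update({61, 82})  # {2, 3, 6, 58, 60, 61, 82}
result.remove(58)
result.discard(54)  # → {2, 3, 6, 60, 61, 82}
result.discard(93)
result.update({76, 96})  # {2, 3, 6, 60, 61, 76, 82, 96}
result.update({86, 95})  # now {2, 3, 6, 60, 61, 76, 82, 86, 95, 96}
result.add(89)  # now {2, 3, 6, 60, 61, 76, 82, 86, 89, 95, 96}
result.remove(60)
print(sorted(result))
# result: [2, 3, 6, 61, 76, 82, 86, 89, 95, 96]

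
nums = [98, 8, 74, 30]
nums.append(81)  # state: [98, 8, 74, 30, 81]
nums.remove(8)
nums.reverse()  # [81, 30, 74, 98]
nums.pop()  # 98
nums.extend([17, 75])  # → [81, 30, 74, 17, 75]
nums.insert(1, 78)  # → [81, 78, 30, 74, 17, 75]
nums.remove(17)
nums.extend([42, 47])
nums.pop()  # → 47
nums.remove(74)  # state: [81, 78, 30, 75, 42]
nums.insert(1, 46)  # [81, 46, 78, 30, 75, 42]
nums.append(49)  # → [81, 46, 78, 30, 75, 42, 49]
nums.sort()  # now [30, 42, 46, 49, 75, 78, 81]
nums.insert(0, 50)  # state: [50, 30, 42, 46, 49, 75, 78, 81]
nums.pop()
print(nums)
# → [50, 30, 42, 46, 49, 75, 78]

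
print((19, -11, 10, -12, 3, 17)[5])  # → 17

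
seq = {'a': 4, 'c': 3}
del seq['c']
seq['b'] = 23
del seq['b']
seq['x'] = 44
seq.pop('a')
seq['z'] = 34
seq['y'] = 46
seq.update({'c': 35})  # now {'x': 44, 'z': 34, 'y': 46, 'c': 35}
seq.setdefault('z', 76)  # 34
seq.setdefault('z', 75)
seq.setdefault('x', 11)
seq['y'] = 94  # {'x': 44, 'z': 34, 'y': 94, 'c': 35}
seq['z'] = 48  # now {'x': 44, 'z': 48, 'y': 94, 'c': 35}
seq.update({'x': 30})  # {'x': 30, 'z': 48, 'y': 94, 'c': 35}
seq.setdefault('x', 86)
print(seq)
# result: {'x': 30, 'z': 48, 'y': 94, 'c': 35}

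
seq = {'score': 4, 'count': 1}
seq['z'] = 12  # {'score': 4, 'count': 1, 'z': 12}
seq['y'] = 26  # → {'score': 4, 'count': 1, 'z': 12, 'y': 26}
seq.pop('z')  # 12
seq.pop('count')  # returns 1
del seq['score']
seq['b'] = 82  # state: {'y': 26, 'b': 82}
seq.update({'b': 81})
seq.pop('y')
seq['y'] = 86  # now {'b': 81, 'y': 86}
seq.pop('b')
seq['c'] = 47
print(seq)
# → {'y': 86, 'c': 47}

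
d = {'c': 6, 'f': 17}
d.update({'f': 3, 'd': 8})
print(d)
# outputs {'c': 6, 'f': 3, 'd': 8}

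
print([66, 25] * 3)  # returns [66, 25, 66, 25, 66, 25]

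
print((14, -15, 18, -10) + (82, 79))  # (14, -15, 18, -10, 82, 79)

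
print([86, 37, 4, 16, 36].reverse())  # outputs None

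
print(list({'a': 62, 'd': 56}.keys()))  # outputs ['a', 'd']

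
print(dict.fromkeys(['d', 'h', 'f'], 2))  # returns {'d': 2, 'h': 2, 'f': 2}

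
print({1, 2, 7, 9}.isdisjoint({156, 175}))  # True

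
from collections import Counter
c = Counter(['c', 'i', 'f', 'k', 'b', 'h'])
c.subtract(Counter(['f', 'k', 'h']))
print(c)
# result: Counter({'c': 1, 'i': 1, 'b': 1, 'f': 0, 'k': 0, 'h': 0})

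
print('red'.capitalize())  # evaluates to Red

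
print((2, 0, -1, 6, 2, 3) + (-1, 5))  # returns (2, 0, -1, 6, 2, 3, -1, 5)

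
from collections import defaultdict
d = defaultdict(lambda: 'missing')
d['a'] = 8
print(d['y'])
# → missing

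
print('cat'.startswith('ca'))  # True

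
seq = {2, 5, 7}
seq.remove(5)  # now {2, 7}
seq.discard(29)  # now {2, 7}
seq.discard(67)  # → {2, 7}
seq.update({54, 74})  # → {2, 7, 54, 74}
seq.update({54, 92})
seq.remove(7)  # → {2, 54, 74, 92}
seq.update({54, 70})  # {2, 54, 70, 74, 92}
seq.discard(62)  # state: {2, 54, 70, 74, 92}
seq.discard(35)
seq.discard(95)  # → {2, 54, 70, 74, 92}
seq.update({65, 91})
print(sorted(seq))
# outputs [2, 54, 65, 70, 74, 91, 92]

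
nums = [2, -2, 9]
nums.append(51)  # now [2, -2, 9, 51]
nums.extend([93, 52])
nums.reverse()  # [52, 93, 51, 9, -2, 2]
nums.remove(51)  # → [52, 93, 9, -2, 2]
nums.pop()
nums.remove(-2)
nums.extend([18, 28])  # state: [52, 93, 9, 18, 28]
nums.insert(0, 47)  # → [47, 52, 93, 9, 18, 28]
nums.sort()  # [9, 18, 28, 47, 52, 93]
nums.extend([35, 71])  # [9, 18, 28, 47, 52, 93, 35, 71]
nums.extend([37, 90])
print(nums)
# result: [9, 18, 28, 47, 52, 93, 35, 71, 37, 90]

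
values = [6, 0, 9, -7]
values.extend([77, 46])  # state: [6, 0, 9, -7, 77, 46]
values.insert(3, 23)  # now [6, 0, 9, 23, -7, 77, 46]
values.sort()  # [-7, 0, 6, 9, 23, 46, 77]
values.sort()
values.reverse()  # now [77, 46, 23, 9, 6, 0, -7]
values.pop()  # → -7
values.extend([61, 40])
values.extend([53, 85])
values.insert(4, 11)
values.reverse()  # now [85, 53, 40, 61, 0, 6, 11, 9, 23, 46, 77]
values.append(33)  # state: [85, 53, 40, 61, 0, 6, 11, 9, 23, 46, 77, 33]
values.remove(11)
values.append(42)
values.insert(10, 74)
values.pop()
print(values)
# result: [85, 53, 40, 61, 0, 6, 9, 23, 46, 77, 74, 33]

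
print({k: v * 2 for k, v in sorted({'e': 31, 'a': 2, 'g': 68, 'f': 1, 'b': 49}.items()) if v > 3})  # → {'b': 98, 'e': 62, 'g': 136}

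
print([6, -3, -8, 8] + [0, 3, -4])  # [6, -3, -8, 8, 0, 3, -4]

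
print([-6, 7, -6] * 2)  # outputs [-6, 7, -6, -6, 7, -6]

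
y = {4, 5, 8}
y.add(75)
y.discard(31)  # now {4, 5, 8, 75}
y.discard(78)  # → {4, 5, 8, 75}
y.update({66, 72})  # {4, 5, 8, 66, 72, 75}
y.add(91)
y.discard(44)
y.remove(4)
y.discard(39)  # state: {5, 8, 66, 72, 75, 91}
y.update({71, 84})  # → {5, 8, 66, 71, 72, 75, 84, 91}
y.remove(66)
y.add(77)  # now {5, 8, 71, 72, 75, 77, 84, 91}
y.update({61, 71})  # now {5, 8, 61, 71, 72, 75, 77, 84, 91}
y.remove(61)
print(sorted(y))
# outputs [5, 8, 71, 72, 75, 77, 84, 91]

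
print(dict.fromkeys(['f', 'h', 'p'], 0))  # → {'f': 0, 'h': 0, 'p': 0}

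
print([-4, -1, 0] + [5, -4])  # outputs [-4, -1, 0, 5, -4]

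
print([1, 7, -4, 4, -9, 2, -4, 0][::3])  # [1, 4, -4]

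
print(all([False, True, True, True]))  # False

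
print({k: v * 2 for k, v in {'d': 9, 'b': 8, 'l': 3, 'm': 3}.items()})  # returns {'d': 18, 'b': 16, 'l': 6, 'm': 6}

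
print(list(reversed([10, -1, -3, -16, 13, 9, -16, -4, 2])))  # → [2, -4, -16, 9, 13, -16, -3, -1, 10]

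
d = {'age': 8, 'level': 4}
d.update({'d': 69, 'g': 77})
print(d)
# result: {'age': 8, 'level': 4, 'd': 69, 'g': 77}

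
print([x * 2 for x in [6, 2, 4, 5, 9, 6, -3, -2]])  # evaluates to [12, 4, 8, 10, 18, 12, -6, -4]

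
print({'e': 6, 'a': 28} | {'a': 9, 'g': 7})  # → {'e': 6, 'a': 9, 'g': 7}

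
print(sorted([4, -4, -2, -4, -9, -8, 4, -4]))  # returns [-9, -8, -4, -4, -4, -2, 4, 4]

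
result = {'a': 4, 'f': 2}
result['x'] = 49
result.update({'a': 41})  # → {'a': 41, 'f': 2, 'x': 49}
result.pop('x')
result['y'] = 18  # {'a': 41, 'f': 2, 'y': 18}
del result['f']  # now {'a': 41, 'y': 18}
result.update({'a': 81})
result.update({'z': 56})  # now {'a': 81, 'y': 18, 'z': 56}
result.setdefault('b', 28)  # 28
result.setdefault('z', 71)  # 56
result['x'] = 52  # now {'a': 81, 'y': 18, 'z': 56, 'b': 28, 'x': 52}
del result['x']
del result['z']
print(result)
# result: {'a': 81, 'y': 18, 'b': 28}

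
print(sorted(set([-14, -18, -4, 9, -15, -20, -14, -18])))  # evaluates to [-20, -18, -15, -14, -4, 9]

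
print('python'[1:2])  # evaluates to y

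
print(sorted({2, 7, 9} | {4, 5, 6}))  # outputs [2, 4, 5, 6, 7, 9]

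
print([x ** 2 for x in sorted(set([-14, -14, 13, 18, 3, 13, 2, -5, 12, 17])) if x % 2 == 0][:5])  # [196, 4, 144, 324]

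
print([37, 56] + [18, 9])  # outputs [37, 56, 18, 9]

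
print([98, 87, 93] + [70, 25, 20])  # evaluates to [98, 87, 93, 70, 25, 20]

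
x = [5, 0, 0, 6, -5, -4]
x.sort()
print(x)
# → [-5, -4, 0, 0, 5, 6]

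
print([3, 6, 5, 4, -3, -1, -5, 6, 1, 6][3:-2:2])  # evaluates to [4, -1, 6]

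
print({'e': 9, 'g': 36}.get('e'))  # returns 9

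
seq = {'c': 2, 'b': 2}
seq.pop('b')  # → 2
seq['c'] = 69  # {'c': 69}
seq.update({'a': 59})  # {'c': 69, 'a': 59}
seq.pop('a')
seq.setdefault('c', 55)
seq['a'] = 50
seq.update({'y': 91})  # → {'c': 69, 'a': 50, 'y': 91}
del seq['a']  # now {'c': 69, 'y': 91}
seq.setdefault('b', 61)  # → 61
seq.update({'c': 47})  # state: {'c': 47, 'y': 91, 'b': 61}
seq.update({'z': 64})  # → {'c': 47, 'y': 91, 'b': 61, 'z': 64}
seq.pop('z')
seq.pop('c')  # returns 47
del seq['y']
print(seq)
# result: {'b': 61}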